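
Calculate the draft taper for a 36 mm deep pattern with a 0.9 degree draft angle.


Formula: taper = depth * tan(draft_angle)
tan(0.9 deg) = 0.0157093
taper = 36 mm * 0.0157093 = 0.5655 mm

Final answer: 0.5655 mm


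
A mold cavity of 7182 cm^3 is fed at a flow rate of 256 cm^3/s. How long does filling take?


Formula: t_fill = V_mold / Q_flow
t = 7182 cm^3 / 256 cm^3/s = 28.0547 s

Answer: 28.0547 s


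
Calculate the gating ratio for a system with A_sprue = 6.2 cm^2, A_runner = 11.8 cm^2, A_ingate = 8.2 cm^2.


Sprue:Runner:Ingate = 1 : 11.8/6.2 : 8.2/6.2 = 1:1.90:1.32


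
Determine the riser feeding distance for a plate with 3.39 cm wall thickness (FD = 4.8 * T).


Formula: FD = 4.8 * T  (riser feeding-distance rule)
FD = 4.8 * 3.39 cm = 16.2720 cm

Answer: 16.2720 cm


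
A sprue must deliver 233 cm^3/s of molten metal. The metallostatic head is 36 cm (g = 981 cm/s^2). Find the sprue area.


Formula: v = sqrt(2*g*h), A = Q/v
Velocity: v = sqrt(2 * 981 * 36) = sqrt(70632) = 265.7668 cm/s
Sprue area: A = Q / v = 233 / 265.7668 = 0.8767 cm^2

Final answer: 0.8767 cm^2


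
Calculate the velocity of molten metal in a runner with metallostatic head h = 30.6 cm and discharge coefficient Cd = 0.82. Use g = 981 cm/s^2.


Formula: v = Cd * sqrt(2 * g * h)  (Torricelli with discharge coefficient)
2*g*h = 2 * 981 * 30.6 = 60037.2 cm^2/s^2
sqrt(60037.2) = 245.02490 cm/s
v = 0.82 * 245.02490 = 200.9204 cm/s

Answer: 200.9204 cm/s


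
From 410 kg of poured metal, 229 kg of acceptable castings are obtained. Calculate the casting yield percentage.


Formula: Casting Yield = (W_good / W_total) * 100
Yield = (229 kg / 410 kg) * 100 = 55.8537%

Answer: 55.8537%


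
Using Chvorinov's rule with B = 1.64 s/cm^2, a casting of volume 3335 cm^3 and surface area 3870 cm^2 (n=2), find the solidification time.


Formula: t_s = B * (V/A)^n  (Chvorinov's rule, n=2)
Modulus M = V/A = 3335/3870 = 0.861757 cm
M^2 = 0.861757^2 = 0.742625 cm^2
t_s = 1.64 * 0.742625 = 1.2179 s

Answer: 1.2179 s


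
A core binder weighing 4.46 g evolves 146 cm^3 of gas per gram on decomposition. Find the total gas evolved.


Formula: V_gas = W_binder * gas_evolution_rate
V = 4.46 g * 146 cm^3/g = 651.1600 cm^3

Final answer: 651.1600 cm^3


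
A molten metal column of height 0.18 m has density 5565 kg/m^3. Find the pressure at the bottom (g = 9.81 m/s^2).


Formula: P = rho * g * h
rho * g = 5565 * 9.81 = 54592.65 N/m^3
P = 54592.65 * 0.18 = 9826.6770 Pa

9826.6770 Pa


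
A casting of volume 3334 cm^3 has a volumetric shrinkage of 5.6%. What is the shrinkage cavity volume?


Formula: V_shrink = V_casting * shrinkage_pct / 100
V_shrink = 3334 cm^3 * 5.6 / 100 = 186.7040 cm^3

Answer: 186.7040 cm^3


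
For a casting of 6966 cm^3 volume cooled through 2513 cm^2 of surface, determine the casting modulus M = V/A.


Formula: Casting Modulus M = V / A
M = 6966 cm^3 / 2513 cm^2 = 2.7720 cm

Answer: 2.7720 cm


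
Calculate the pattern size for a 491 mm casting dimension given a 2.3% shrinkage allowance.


Formula: L_pattern = L_casting * (1 + shrinkage_rate/100)
Shrinkage factor = 1 + 2.3/100 = 1.023
L_pattern = 491 mm * 1.023 = 502.2930 mm


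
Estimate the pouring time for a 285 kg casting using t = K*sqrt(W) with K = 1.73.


Formula: t = K * sqrt(W)
sqrt(W) = sqrt(285) = 16.88194
t = 1.73 * 16.88194 = 29.2058 s

Final answer: 29.2058 s


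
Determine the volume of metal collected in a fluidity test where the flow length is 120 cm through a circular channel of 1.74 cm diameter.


Formula: V = pi * (d/2)^2 * L  (cylinder volume)
Radius = 1.74/2 = 0.87 cm
V = pi * 0.87^2 * 120 = 285.3446 cm^3

285.3446 cm^3


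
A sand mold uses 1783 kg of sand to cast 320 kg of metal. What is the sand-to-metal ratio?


Formula: Sand-to-Metal Ratio = W_sand / W_metal
Ratio = 1783 kg / 320 kg = 5.5719


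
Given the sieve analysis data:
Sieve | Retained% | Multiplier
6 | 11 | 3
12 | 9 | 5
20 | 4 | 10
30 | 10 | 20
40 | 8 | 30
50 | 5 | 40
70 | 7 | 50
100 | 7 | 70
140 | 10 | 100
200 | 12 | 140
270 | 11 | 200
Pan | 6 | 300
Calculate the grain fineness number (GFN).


Formula: GFN = sum(pct * multiplier) / sum(pct)
sum(pct * multiplier) = 8278
sum(pct) = 100
GFN = 8278 / 100 = 82.78


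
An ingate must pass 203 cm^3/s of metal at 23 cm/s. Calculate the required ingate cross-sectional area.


Formula: A_ingate = Q / v  (continuity equation)
A = 203 cm^3/s / 23 cm/s = 8.8261 cm^2

8.8261 cm^2


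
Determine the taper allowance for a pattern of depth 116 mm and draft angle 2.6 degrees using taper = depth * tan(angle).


Formula: taper = depth * tan(draft_angle)
tan(2.6 deg) = 0.0454097
taper = 116 mm * 0.0454097 = 5.2675 mm

Answer: 5.2675 mm


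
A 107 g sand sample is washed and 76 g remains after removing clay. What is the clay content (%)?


Formula: Clay% = (W_total - W_washed) / W_total * 100
Clay mass = 107 - 76 = 31 g
Clay% = 31 / 107 * 100 = 28.9720%

Answer: 28.9720%


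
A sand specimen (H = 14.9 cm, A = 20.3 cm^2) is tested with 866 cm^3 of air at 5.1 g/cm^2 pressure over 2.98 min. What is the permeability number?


Formula: Permeability Number P = (V * H) / (p * A * t)
Numerator: V * H = 866 * 14.9 = 12903.4
Denominator: p * A * t = 5.1 * 20.3 * 2.98 = 308.5194
P = 12903.4 / 308.5194 = 41.8236

41.8236


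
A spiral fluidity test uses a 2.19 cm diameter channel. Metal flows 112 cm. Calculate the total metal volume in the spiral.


Formula: V = pi * (d/2)^2 * L  (cylinder volume)
Radius = 2.19/2 = 1.095 cm
V = pi * 1.095^2 * 112 = 421.8870 cm^3

421.8870 cm^3


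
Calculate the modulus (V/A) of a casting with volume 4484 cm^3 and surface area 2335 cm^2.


Formula: Casting Modulus M = V / A
M = 4484 cm^3 / 2335 cm^2 = 1.9203 cm

Final answer: 1.9203 cm


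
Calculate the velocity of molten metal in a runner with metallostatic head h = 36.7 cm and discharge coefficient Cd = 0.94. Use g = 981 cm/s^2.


Formula: v = Cd * sqrt(2 * g * h)  (Torricelli with discharge coefficient)
2*g*h = 2 * 981 * 36.7 = 72005.4 cm^2/s^2
sqrt(72005.4) = 268.33822 cm/s
v = 0.94 * 268.33822 = 252.2379 cm/s

Answer: 252.2379 cm/s


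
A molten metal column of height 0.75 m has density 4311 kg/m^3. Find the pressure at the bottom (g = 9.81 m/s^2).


Formula: P = rho * g * h
rho * g = 4311 * 9.81 = 42290.91 N/m^3
P = 42290.91 * 0.75 = 31718.1825 Pa


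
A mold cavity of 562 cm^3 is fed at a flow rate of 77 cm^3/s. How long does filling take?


Formula: t_fill = V_mold / Q_flow
t = 562 cm^3 / 77 cm^3/s = 7.2987 s

7.2987 s


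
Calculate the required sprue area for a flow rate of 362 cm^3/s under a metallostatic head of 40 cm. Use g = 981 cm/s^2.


Formula: v = sqrt(2*g*h), A = Q/v
Velocity: v = sqrt(2 * 981 * 40) = sqrt(78480) = 280.1428 cm/s
Sprue area: A = Q / v = 362 / 280.1428 = 1.2922 cm^2


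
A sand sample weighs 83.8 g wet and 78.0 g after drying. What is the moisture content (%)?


Formula: MC = (W_wet - W_dry) / W_wet * 100
Water mass = 83.8 - 78.0 = 5.8 g
MC = 5.8 / 83.8 * 100 = 6.9212%

6.9212%


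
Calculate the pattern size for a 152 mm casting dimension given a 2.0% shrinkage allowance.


Formula: L_pattern = L_casting * (1 + shrinkage_rate/100)
Shrinkage factor = 1 + 2.0/100 = 1.02
L_pattern = 152 mm * 1.02 = 155.0400 mm

Final answer: 155.0400 mm


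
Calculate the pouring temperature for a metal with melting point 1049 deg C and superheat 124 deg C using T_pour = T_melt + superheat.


Formula: T_pour = T_melt + Superheat
T_pour = 1049 + 124 = 1173 deg C

1173 deg C


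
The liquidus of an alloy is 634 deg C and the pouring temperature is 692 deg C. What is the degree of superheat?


Formula: Superheat = T_pour - T_melt
Superheat = 692 - 634 = 58 deg C

Final answer: 58 deg C


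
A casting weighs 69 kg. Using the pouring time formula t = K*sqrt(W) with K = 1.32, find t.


Formula: t = K * sqrt(W)
sqrt(W) = sqrt(69) = 8.30662
t = 1.32 * 8.30662 = 10.9647 s

10.9647 s


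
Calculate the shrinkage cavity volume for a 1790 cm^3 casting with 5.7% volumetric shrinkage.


Formula: V_shrink = V_casting * shrinkage_pct / 100
V_shrink = 1790 cm^3 * 5.7 / 100 = 102.0300 cm^3

Answer: 102.0300 cm^3


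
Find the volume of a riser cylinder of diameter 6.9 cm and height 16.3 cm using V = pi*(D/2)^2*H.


Formula: V = pi * (D/2)^2 * H  (cylinder volume)
Radius = D/2 = 6.9/2 = 3.45 cm
V = pi * 3.45^2 * 16.3 = 609.5027 cm^3

Answer: 609.5027 cm^3


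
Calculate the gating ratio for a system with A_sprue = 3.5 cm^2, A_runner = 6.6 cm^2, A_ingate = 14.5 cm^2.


Sprue:Runner:Ingate = 1 : 6.6/3.5 : 14.5/3.5 = 1:1.89:4.14

1:1.89:4.14


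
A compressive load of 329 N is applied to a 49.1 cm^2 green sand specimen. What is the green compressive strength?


Formula: Compressive Strength = Force / Area
Strength = 329 N / 49.1 cm^2 = 6.7006 N/cm^2


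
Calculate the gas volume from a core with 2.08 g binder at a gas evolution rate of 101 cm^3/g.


Formula: V_gas = W_binder * gas_evolution_rate
V = 2.08 g * 101 cm^3/g = 210.0800 cm^3


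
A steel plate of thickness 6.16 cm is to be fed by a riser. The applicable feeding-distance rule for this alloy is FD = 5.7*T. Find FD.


Formula: FD = 5.7 * T  (riser feeding-distance rule)
FD = 5.7 * 6.16 cm = 35.1120 cm

Final answer: 35.1120 cm


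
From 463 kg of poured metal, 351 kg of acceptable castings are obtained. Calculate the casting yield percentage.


Formula: Casting Yield = (W_good / W_total) * 100
Yield = (351 kg / 463 kg) * 100 = 75.8099%

75.8099%


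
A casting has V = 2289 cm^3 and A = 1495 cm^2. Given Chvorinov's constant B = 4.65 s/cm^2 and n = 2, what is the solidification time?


Formula: t_s = B * (V/A)^n  (Chvorinov's rule, n=2)
Modulus M = V/A = 2289/1495 = 1.531104 cm
M^2 = 1.531104^2 = 2.344279 cm^2
t_s = 4.65 * 2.344279 = 10.9009 s

Answer: 10.9009 s


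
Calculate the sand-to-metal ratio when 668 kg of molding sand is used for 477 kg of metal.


Formula: Sand-to-Metal Ratio = W_sand / W_metal
Ratio = 668 kg / 477 kg = 1.4004

1.4004


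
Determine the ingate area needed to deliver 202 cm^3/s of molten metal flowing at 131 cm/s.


Formula: A_ingate = Q / v  (continuity equation)
A = 202 cm^3/s / 131 cm/s = 1.5420 cm^2

Answer: 1.5420 cm^2


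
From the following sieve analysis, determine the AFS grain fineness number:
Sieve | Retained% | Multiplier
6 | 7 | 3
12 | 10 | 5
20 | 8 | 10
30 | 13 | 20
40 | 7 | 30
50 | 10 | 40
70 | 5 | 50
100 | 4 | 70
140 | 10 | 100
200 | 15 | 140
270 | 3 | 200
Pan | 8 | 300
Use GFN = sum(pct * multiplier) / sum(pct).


Formula: GFN = sum(pct * multiplier) / sum(pct)
sum(pct * multiplier) = 7651
sum(pct) = 100
GFN = 7651 / 100 = 76.51

76.51


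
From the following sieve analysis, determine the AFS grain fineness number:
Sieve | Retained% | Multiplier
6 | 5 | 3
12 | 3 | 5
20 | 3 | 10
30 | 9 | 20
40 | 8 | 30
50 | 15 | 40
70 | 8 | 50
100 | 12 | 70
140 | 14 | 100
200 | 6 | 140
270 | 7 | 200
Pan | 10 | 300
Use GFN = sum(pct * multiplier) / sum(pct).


Formula: GFN = sum(pct * multiplier) / sum(pct)
sum(pct * multiplier) = 8960
sum(pct) = 100
GFN = 8960 / 100 = 89.60


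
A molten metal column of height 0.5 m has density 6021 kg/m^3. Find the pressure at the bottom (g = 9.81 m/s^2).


Formula: P = rho * g * h
rho * g = 6021 * 9.81 = 59066.01 N/m^3
P = 59066.01 * 0.5 = 29533.0050 Pa


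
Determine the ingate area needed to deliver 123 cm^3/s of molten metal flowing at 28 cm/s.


Formula: A_ingate = Q / v  (continuity equation)
A = 123 cm^3/s / 28 cm/s = 4.3929 cm^2

Answer: 4.3929 cm^2


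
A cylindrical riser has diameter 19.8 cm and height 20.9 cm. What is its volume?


Formula: V = pi * (D/2)^2 * H  (cylinder volume)
Radius = D/2 = 19.8/2 = 9.9 cm
V = pi * 9.9^2 * 20.9 = 6435.2667 cm^3


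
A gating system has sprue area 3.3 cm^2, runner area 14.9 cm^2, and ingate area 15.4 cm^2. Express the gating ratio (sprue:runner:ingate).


Sprue:Runner:Ingate = 1 : 14.9/3.3 : 15.4/3.3 = 1:4.52:4.67

Answer: 1:4.52:4.67


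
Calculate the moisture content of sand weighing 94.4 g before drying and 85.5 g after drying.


Formula: MC = (W_wet - W_dry) / W_wet * 100
Water mass = 94.4 - 85.5 = 8.9 g
MC = 8.9 / 94.4 * 100 = 9.4280%

Answer: 9.4280%


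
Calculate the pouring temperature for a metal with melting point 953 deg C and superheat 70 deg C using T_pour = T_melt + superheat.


Formula: T_pour = T_melt + Superheat
T_pour = 953 + 70 = 1023 deg C

Final answer: 1023 deg C


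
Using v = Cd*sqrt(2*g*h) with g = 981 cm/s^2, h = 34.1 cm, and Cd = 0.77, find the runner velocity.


Formula: v = Cd * sqrt(2 * g * h)  (Torricelli with discharge coefficient)
2*g*h = 2 * 981 * 34.1 = 66904.2 cm^2/s^2
sqrt(66904.2) = 258.65846 cm/s
v = 0.77 * 258.65846 = 199.1670 cm/s


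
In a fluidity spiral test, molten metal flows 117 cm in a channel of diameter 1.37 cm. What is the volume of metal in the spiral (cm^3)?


Formula: V = pi * (d/2)^2 * L  (cylinder volume)
Radius = 1.37/2 = 0.685 cm
V = pi * 0.685^2 * 117 = 172.4713 cm^3

172.4713 cm^3


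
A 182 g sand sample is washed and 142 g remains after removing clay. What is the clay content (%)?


Formula: Clay% = (W_total - W_washed) / W_total * 100
Clay mass = 182 - 142 = 40 g
Clay% = 40 / 182 * 100 = 21.9780%

Final answer: 21.9780%


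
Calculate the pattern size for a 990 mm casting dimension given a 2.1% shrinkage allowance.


Formula: L_pattern = L_casting * (1 + shrinkage_rate/100)
Shrinkage factor = 1 + 2.1/100 = 1.021
L_pattern = 990 mm * 1.021 = 1010.7900 mm

Final answer: 1010.7900 mm


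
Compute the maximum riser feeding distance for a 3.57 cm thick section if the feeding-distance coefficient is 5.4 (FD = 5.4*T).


Formula: FD = 5.4 * T  (riser feeding-distance rule)
FD = 5.4 * 3.57 cm = 19.2780 cm

19.2780 cm


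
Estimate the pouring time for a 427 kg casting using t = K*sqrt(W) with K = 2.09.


Formula: t = K * sqrt(W)
sqrt(W) = sqrt(427) = 20.66398
t = 2.09 * 20.66398 = 43.1877 s

Answer: 43.1877 s


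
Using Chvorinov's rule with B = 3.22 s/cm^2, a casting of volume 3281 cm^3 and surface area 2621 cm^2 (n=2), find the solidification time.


Formula: t_s = B * (V/A)^n  (Chvorinov's rule, n=2)
Modulus M = V/A = 3281/2621 = 1.251812 cm
M^2 = 1.251812^2 = 1.567033 cm^2
t_s = 3.22 * 1.567033 = 5.0458 s

Final answer: 5.0458 s


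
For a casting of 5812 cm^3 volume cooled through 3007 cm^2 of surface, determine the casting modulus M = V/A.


Formula: Casting Modulus M = V / A
M = 5812 cm^3 / 3007 cm^2 = 1.9328 cm

1.9328 cm


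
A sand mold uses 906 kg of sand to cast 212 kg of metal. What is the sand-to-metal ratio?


Formula: Sand-to-Metal Ratio = W_sand / W_metal
Ratio = 906 kg / 212 kg = 4.2736

4.2736


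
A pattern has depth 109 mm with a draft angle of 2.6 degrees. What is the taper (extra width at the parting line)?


Formula: taper = depth * tan(draft_angle)
tan(2.6 deg) = 0.0454097
taper = 109 mm * 0.0454097 = 4.9497 mm

Final answer: 4.9497 mm


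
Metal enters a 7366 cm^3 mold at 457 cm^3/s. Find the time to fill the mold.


Formula: t_fill = V_mold / Q_flow
t = 7366 cm^3 / 457 cm^3/s = 16.1182 s

Answer: 16.1182 s


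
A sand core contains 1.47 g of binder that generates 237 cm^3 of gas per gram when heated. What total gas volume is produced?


Formula: V_gas = W_binder * gas_evolution_rate
V = 1.47 g * 237 cm^3/g = 348.3900 cm^3

Answer: 348.3900 cm^3


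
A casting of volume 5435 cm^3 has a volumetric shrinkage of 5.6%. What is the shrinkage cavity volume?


Formula: V_shrink = V_casting * shrinkage_pct / 100
V_shrink = 5435 cm^3 * 5.6 / 100 = 304.3600 cm^3

304.3600 cm^3


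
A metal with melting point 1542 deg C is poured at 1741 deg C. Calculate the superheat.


Formula: Superheat = T_pour - T_melt
Superheat = 1741 - 1542 = 199 deg C

Answer: 199 deg C


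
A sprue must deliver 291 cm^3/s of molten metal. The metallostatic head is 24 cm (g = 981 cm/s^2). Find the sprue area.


Formula: v = sqrt(2*g*h), A = Q/v
Velocity: v = sqrt(2 * 981 * 24) = sqrt(47088) = 216.9977 cm/s
Sprue area: A = Q / v = 291 / 216.9977 = 1.3410 cm^2


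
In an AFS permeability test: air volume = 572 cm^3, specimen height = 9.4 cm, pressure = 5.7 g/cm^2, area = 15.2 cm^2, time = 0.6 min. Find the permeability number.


Formula: Permeability Number P = (V * H) / (p * A * t)
Numerator: V * H = 572 * 9.4 = 5376.8
Denominator: p * A * t = 5.7 * 15.2 * 0.6 = 51.984
P = 5376.8 / 51.984 = 103.4318


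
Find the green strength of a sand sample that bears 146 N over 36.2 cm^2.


Formula: Compressive Strength = Force / Area
Strength = 146 N / 36.2 cm^2 = 4.0331 N/cm^2

4.0331 N/cm^2


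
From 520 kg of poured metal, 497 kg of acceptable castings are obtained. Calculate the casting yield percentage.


Formula: Casting Yield = (W_good / W_total) * 100
Yield = (497 kg / 520 kg) * 100 = 95.5769%


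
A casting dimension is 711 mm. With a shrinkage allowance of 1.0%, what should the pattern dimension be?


Formula: L_pattern = L_casting * (1 + shrinkage_rate/100)
Shrinkage factor = 1 + 1.0/100 = 1.01
L_pattern = 711 mm * 1.01 = 718.1100 mm

Answer: 718.1100 mm


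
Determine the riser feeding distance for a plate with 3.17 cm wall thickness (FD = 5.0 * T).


Formula: FD = 5.0 * T  (riser feeding-distance rule)
FD = 5.0 * 3.17 cm = 15.8500 cm

15.8500 cm


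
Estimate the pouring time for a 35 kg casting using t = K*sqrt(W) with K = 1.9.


Formula: t = K * sqrt(W)
sqrt(W) = sqrt(35) = 5.91608
t = 1.9 * 5.91608 = 11.2406 s

Final answer: 11.2406 s


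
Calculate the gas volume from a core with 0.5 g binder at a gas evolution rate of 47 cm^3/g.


Formula: V_gas = W_binder * gas_evolution_rate
V = 0.5 g * 47 cm^3/g = 23.5000 cm^3

Final answer: 23.5000 cm^3


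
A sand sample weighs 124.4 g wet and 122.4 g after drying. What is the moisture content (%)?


Formula: MC = (W_wet - W_dry) / W_wet * 100
Water mass = 124.4 - 122.4 = 2.0 g
MC = 2.0 / 124.4 * 100 = 1.6077%

Answer: 1.6077%


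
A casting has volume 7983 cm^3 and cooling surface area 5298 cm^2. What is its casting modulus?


Formula: Casting Modulus M = V / A
M = 7983 cm^3 / 5298 cm^2 = 1.5068 cm

1.5068 cm


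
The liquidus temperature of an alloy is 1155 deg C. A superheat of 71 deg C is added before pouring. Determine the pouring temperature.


Formula: T_pour = T_melt + Superheat
T_pour = 1155 + 71 = 1226 deg C


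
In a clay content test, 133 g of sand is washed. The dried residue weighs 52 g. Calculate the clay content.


Formula: Clay% = (W_total - W_washed) / W_total * 100
Clay mass = 133 - 52 = 81 g
Clay% = 81 / 133 * 100 = 60.9023%

Final answer: 60.9023%


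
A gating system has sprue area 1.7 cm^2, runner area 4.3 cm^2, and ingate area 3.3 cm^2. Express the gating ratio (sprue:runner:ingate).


Sprue:Runner:Ingate = 1 : 4.3/1.7 : 3.3/1.7 = 1:2.53:1.94


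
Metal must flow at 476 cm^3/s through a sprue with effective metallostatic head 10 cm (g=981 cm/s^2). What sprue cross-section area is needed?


Formula: v = sqrt(2*g*h), A = Q/v
Velocity: v = sqrt(2 * 981 * 10) = sqrt(19620) = 140.0714 cm/s
Sprue area: A = Q / v = 476 / 140.0714 = 3.3983 cm^2

3.3983 cm^2


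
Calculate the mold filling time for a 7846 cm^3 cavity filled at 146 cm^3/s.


Formula: t_fill = V_mold / Q_flow
t = 7846 cm^3 / 146 cm^3/s = 53.7397 s


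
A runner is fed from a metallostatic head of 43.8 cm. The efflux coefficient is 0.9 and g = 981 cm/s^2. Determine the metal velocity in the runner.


Formula: v = Cd * sqrt(2 * g * h)  (Torricelli with discharge coefficient)
2*g*h = 2 * 981 * 43.8 = 85935.6 cm^2/s^2
sqrt(85935.6) = 293.14774 cm/s
v = 0.9 * 293.14774 = 263.8330 cm/s


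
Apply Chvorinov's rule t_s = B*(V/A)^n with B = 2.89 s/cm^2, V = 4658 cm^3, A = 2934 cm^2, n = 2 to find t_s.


Formula: t_s = B * (V/A)^n  (Chvorinov's rule, n=2)
Modulus M = V/A = 4658/2934 = 1.587594 cm
M^2 = 1.587594^2 = 2.520455 cm^2
t_s = 2.89 * 2.520455 = 7.2841 s

Answer: 7.2841 s


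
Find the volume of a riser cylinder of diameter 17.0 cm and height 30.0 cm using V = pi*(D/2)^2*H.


Formula: V = pi * (D/2)^2 * H  (cylinder volume)
Radius = D/2 = 17.0/2 = 8.5 cm
V = pi * 8.5^2 * 30.0 = 6809.4021 cm^3


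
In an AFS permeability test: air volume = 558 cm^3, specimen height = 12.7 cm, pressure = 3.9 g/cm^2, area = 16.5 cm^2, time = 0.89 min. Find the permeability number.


Formula: Permeability Number P = (V * H) / (p * A * t)
Numerator: V * H = 558 * 12.7 = 7086.6
Denominator: p * A * t = 3.9 * 16.5 * 0.89 = 57.2715
P = 7086.6 / 57.2715 = 123.7369

123.7369


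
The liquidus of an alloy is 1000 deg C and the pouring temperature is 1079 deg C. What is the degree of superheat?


Formula: Superheat = T_pour - T_melt
Superheat = 1079 - 1000 = 79 deg C


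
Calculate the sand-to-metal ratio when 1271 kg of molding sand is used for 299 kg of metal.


Formula: Sand-to-Metal Ratio = W_sand / W_metal
Ratio = 1271 kg / 299 kg = 4.2508


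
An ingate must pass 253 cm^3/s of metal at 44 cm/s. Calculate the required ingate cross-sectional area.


Formula: A_ingate = Q / v  (continuity equation)
A = 253 cm^3/s / 44 cm/s = 5.7500 cm^2

Answer: 5.7500 cm^2


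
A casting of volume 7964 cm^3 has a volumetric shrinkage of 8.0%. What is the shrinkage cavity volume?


Formula: V_shrink = V_casting * shrinkage_pct / 100
V_shrink = 7964 cm^3 * 8.0 / 100 = 637.1200 cm^3

Answer: 637.1200 cm^3


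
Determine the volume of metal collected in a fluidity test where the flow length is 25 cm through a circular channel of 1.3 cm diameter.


Formula: V = pi * (d/2)^2 * L  (cylinder volume)
Radius = 1.3/2 = 0.65 cm
V = pi * 0.65^2 * 25 = 33.1831 cm^3

Answer: 33.1831 cm^3


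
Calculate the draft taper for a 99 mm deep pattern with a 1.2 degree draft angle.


Formula: taper = depth * tan(draft_angle)
tan(1.2 deg) = 0.0209470
taper = 99 mm * 0.0209470 = 2.0738 mm

Answer: 2.0738 mm


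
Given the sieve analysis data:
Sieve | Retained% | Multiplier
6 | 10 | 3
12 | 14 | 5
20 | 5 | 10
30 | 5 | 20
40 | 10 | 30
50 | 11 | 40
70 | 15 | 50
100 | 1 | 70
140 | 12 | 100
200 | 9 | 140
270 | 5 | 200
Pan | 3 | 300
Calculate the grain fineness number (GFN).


Formula: GFN = sum(pct * multiplier) / sum(pct)
sum(pct * multiplier) = 6170
sum(pct) = 100
GFN = 6170 / 100 = 61.70

61.70


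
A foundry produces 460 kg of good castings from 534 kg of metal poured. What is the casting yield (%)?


Formula: Casting Yield = (W_good / W_total) * 100
Yield = (460 kg / 534 kg) * 100 = 86.1423%

86.1423%


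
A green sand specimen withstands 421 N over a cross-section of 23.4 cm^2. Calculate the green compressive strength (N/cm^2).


Formula: Compressive Strength = Force / Area
Strength = 421 N / 23.4 cm^2 = 17.9915 N/cm^2

Final answer: 17.9915 N/cm^2


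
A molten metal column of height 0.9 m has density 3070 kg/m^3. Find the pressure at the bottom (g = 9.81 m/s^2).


Formula: P = rho * g * h
rho * g = 3070 * 9.81 = 30116.7 N/m^3
P = 30116.7 * 0.9 = 27105.0300 Pa


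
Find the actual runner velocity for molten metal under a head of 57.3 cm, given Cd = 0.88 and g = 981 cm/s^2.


Formula: v = Cd * sqrt(2 * g * h)  (Torricelli with discharge coefficient)
2*g*h = 2 * 981 * 57.3 = 112422.6 cm^2/s^2
sqrt(112422.6) = 335.29480 cm/s
v = 0.88 * 335.29480 = 295.0594 cm/s

Answer: 295.0594 cm/s


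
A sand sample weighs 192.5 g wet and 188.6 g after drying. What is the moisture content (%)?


Formula: MC = (W_wet - W_dry) / W_wet * 100
Water mass = 192.5 - 188.6 = 3.9 g
MC = 3.9 / 192.5 * 100 = 2.0260%

Final answer: 2.0260%


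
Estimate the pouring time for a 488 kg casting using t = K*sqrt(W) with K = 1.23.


Formula: t = K * sqrt(W)
sqrt(W) = sqrt(488) = 22.09072
t = 1.23 * 22.09072 = 27.1716 s

27.1716 s


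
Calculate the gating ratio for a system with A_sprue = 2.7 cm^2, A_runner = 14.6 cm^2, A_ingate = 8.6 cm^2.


Sprue:Runner:Ingate = 1 : 14.6/2.7 : 8.6/2.7 = 1:5.41:3.19

Answer: 1:5.41:3.19


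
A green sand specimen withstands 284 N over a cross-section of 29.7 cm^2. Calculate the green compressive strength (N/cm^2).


Formula: Compressive Strength = Force / Area
Strength = 284 N / 29.7 cm^2 = 9.5623 N/cm^2

9.5623 N/cm^2


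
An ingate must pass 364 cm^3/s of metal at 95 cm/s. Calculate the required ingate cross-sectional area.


Formula: A_ingate = Q / v  (continuity equation)
A = 364 cm^3/s / 95 cm/s = 3.8316 cm^2

Answer: 3.8316 cm^2


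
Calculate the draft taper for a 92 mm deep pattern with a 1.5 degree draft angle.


Formula: taper = depth * tan(draft_angle)
tan(1.5 deg) = 0.0261859
taper = 92 mm * 0.0261859 = 2.4091 mm

Answer: 2.4091 mm


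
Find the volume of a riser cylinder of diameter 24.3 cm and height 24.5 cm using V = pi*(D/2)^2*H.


Formula: V = pi * (D/2)^2 * H  (cylinder volume)
Radius = D/2 = 24.3/2 = 12.15 cm
V = pi * 12.15^2 * 24.5 = 11362.3592 cm^3

Answer: 11362.3592 cm^3


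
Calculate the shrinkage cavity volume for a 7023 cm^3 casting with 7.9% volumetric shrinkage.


Formula: V_shrink = V_casting * shrinkage_pct / 100
V_shrink = 7023 cm^3 * 7.9 / 100 = 554.8170 cm^3

Answer: 554.8170 cm^3


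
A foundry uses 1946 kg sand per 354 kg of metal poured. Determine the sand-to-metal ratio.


Formula: Sand-to-Metal Ratio = W_sand / W_metal
Ratio = 1946 kg / 354 kg = 5.4972


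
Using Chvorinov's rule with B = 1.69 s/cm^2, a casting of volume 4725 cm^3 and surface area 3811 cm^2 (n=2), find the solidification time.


Formula: t_s = B * (V/A)^n  (Chvorinov's rule, n=2)
Modulus M = V/A = 4725/3811 = 1.239832 cm
M^2 = 1.239832^2 = 1.537183 cm^2
t_s = 1.69 * 1.537183 = 2.5978 s

Final answer: 2.5978 s


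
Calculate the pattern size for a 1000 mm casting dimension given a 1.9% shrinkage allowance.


Formula: L_pattern = L_casting * (1 + shrinkage_rate/100)
Shrinkage factor = 1 + 1.9/100 = 1.019
L_pattern = 1000 mm * 1.019 = 1019.0000 mm

1019.0000 mm


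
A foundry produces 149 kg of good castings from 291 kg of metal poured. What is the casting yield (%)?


Formula: Casting Yield = (W_good / W_total) * 100
Yield = (149 kg / 291 kg) * 100 = 51.2027%

Final answer: 51.2027%


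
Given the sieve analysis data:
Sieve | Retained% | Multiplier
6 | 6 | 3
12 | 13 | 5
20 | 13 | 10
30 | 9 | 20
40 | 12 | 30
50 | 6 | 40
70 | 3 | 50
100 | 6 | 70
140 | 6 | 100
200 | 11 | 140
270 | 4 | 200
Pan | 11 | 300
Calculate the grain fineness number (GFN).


Formula: GFN = sum(pct * multiplier) / sum(pct)
sum(pct * multiplier) = 7803
sum(pct) = 100
GFN = 7803 / 100 = 78.03

Final answer: 78.03


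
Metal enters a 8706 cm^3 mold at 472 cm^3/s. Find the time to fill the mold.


Formula: t_fill = V_mold / Q_flow
t = 8706 cm^3 / 472 cm^3/s = 18.4449 s

Answer: 18.4449 s


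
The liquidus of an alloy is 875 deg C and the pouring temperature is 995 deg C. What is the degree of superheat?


Formula: Superheat = T_pour - T_melt
Superheat = 995 - 875 = 120 deg C

120 deg C


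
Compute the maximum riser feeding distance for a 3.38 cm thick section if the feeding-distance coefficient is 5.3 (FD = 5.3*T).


Formula: FD = 5.3 * T  (riser feeding-distance rule)
FD = 5.3 * 3.38 cm = 17.9140 cm

Final answer: 17.9140 cm


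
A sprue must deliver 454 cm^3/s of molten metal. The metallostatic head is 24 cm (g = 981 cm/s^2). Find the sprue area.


Formula: v = sqrt(2*g*h), A = Q/v
Velocity: v = sqrt(2 * 981 * 24) = sqrt(47088) = 216.9977 cm/s
Sprue area: A = Q / v = 454 / 216.9977 = 2.0922 cm^2

2.0922 cm^2


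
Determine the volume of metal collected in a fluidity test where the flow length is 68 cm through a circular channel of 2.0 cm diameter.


Formula: V = pi * (d/2)^2 * L  (cylinder volume)
Radius = 2.0/2 = 1.0 cm
V = pi * 1.0^2 * 68 = 213.6283 cm^3


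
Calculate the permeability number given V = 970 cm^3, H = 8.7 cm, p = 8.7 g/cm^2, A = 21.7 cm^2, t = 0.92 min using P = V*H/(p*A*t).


Formula: Permeability Number P = (V * H) / (p * A * t)
Numerator: V * H = 970 * 8.7 = 8439.0
Denominator: p * A * t = 8.7 * 21.7 * 0.92 = 173.6868
P = 8439.0 / 173.6868 = 48.5875

Final answer: 48.5875


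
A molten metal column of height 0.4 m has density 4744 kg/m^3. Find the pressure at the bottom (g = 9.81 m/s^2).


Formula: P = rho * g * h
rho * g = 4744 * 9.81 = 46538.64 N/m^3
P = 46538.64 * 0.4 = 18615.4560 Pa

Answer: 18615.4560 Pa


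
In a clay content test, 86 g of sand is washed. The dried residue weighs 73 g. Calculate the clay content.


Formula: Clay% = (W_total - W_washed) / W_total * 100
Clay mass = 86 - 73 = 13 g
Clay% = 13 / 86 * 100 = 15.1163%

Final answer: 15.1163%


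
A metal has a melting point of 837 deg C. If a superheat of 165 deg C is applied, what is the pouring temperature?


Formula: T_pour = T_melt + Superheat
T_pour = 837 + 165 = 1002 deg C

Answer: 1002 deg C


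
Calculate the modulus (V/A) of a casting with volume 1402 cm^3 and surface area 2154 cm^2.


Formula: Casting Modulus M = V / A
M = 1402 cm^3 / 2154 cm^2 = 0.6509 cm

0.6509 cm


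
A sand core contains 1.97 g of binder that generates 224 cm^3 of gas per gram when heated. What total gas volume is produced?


Formula: V_gas = W_binder * gas_evolution_rate
V = 1.97 g * 224 cm^3/g = 441.2800 cm^3

441.2800 cm^3


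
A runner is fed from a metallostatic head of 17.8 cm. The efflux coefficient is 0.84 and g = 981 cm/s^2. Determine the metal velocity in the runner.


Formula: v = Cd * sqrt(2 * g * h)  (Torricelli with discharge coefficient)
2*g*h = 2 * 981 * 17.8 = 34923.6 cm^2/s^2
sqrt(34923.6) = 186.87857 cm/s
v = 0.84 * 186.87857 = 156.9780 cm/s

Answer: 156.9780 cm/s


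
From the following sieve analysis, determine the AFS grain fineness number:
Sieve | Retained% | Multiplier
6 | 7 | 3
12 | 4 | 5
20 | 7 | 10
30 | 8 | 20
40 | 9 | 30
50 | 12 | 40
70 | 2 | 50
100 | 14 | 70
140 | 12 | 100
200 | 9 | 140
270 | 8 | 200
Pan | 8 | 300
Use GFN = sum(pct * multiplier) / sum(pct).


Formula: GFN = sum(pct * multiplier) / sum(pct)
sum(pct * multiplier) = 8561
sum(pct) = 100
GFN = 8561 / 100 = 85.61

Final answer: 85.61


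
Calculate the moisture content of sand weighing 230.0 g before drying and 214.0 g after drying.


Formula: MC = (W_wet - W_dry) / W_wet * 100
Water mass = 230.0 - 214.0 = 16.0 g
MC = 16.0 / 230.0 * 100 = 6.9565%

6.9565%


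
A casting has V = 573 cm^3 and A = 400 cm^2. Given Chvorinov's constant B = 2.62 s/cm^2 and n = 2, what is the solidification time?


Formula: t_s = B * (V/A)^n  (Chvorinov's rule, n=2)
Modulus M = V/A = 573/400 = 1.432500 cm
M^2 = 1.432500^2 = 2.052056 cm^2
t_s = 2.62 * 2.052056 = 5.3764 s

Final answer: 5.3764 s


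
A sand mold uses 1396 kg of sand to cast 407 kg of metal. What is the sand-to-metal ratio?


Formula: Sand-to-Metal Ratio = W_sand / W_metal
Ratio = 1396 kg / 407 kg = 3.4300

Answer: 3.4300


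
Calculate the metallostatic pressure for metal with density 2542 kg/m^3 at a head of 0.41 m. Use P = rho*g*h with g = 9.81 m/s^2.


Formula: P = rho * g * h
rho * g = 2542 * 9.81 = 24937.02 N/m^3
P = 24937.02 * 0.41 = 10224.1782 Pa

10224.1782 Pa


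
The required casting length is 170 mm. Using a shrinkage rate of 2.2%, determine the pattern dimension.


Formula: L_pattern = L_casting * (1 + shrinkage_rate/100)
Shrinkage factor = 1 + 2.2/100 = 1.022
L_pattern = 170 mm * 1.022 = 173.7400 mm

Final answer: 173.7400 mm


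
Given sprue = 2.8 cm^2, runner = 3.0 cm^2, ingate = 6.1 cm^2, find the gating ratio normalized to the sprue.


Sprue:Runner:Ingate = 1 : 3.0/2.8 : 6.1/2.8 = 1:1.07:2.18

1:1.07:2.18


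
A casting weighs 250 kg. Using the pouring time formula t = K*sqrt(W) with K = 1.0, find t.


Formula: t = K * sqrt(W)
sqrt(W) = sqrt(250) = 15.81139
t = 1.0 * 15.81139 = 15.8114 s

Answer: 15.8114 s


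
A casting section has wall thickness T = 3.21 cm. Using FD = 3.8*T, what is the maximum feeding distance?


Formula: FD = 3.8 * T  (riser feeding-distance rule)
FD = 3.8 * 3.21 cm = 12.1980 cm

12.1980 cm


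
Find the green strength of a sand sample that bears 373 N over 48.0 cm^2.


Formula: Compressive Strength = Force / Area
Strength = 373 N / 48.0 cm^2 = 7.7708 N/cm^2

Answer: 7.7708 N/cm^2


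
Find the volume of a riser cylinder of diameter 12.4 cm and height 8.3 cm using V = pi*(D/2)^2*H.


Formula: V = pi * (D/2)^2 * H  (cylinder volume)
Radius = D/2 = 12.4/2 = 6.2 cm
V = pi * 6.2^2 * 8.3 = 1002.3314 cm^3

Final answer: 1002.3314 cm^3


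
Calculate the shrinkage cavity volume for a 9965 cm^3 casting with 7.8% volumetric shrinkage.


Formula: V_shrink = V_casting * shrinkage_pct / 100
V_shrink = 9965 cm^3 * 7.8 / 100 = 777.2700 cm^3

Final answer: 777.2700 cm^3


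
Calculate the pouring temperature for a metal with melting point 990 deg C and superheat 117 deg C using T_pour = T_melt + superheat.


Formula: T_pour = T_melt + Superheat
T_pour = 990 + 117 = 1107 deg C

Final answer: 1107 deg C


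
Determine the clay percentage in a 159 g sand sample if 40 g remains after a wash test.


Formula: Clay% = (W_total - W_washed) / W_total * 100
Clay mass = 159 - 40 = 119 g
Clay% = 119 / 159 * 100 = 74.8428%

Answer: 74.8428%


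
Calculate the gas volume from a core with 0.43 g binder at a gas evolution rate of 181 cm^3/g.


Formula: V_gas = W_binder * gas_evolution_rate
V = 0.43 g * 181 cm^3/g = 77.8300 cm^3

Final answer: 77.8300 cm^3


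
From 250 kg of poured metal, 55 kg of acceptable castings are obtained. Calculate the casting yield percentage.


Formula: Casting Yield = (W_good / W_total) * 100
Yield = (55 kg / 250 kg) * 100 = 22.0000%


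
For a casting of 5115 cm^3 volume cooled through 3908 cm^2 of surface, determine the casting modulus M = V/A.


Formula: Casting Modulus M = V / A
M = 5115 cm^3 / 3908 cm^2 = 1.3089 cm

Answer: 1.3089 cm


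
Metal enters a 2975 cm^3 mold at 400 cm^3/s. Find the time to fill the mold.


Formula: t_fill = V_mold / Q_flow
t = 2975 cm^3 / 400 cm^3/s = 7.4375 s


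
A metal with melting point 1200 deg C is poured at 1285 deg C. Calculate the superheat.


Formula: Superheat = T_pour - T_melt
Superheat = 1285 - 1200 = 85 deg C

Final answer: 85 deg C


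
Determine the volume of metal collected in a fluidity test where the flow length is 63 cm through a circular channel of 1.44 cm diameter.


Formula: V = pi * (d/2)^2 * L  (cylinder volume)
Radius = 1.44/2 = 0.72 cm
V = pi * 0.72^2 * 63 = 102.6019 cm^3

Answer: 102.6019 cm^3


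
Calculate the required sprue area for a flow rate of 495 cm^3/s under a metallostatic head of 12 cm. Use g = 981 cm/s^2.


Formula: v = sqrt(2*g*h), A = Q/v
Velocity: v = sqrt(2 * 981 * 12) = sqrt(23544) = 153.4405 cm/s
Sprue area: A = Q / v = 495 / 153.4405 = 3.2260 cm^2

Answer: 3.2260 cm^2


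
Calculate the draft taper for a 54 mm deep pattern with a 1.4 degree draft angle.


Formula: taper = depth * tan(draft_angle)
tan(1.4 deg) = 0.0244395
taper = 54 mm * 0.0244395 = 1.3197 mm

1.3197 mm


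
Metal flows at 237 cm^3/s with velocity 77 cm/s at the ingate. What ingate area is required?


Formula: A_ingate = Q / v  (continuity equation)
A = 237 cm^3/s / 77 cm/s = 3.0779 cm^2

Answer: 3.0779 cm^2


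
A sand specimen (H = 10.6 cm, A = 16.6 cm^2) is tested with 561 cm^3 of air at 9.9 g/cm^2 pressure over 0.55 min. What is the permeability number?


Formula: Permeability Number P = (V * H) / (p * A * t)
Numerator: V * H = 561 * 10.6 = 5946.6
Denominator: p * A * t = 9.9 * 16.6 * 0.55 = 90.387
P = 5946.6 / 90.387 = 65.7904

65.7904


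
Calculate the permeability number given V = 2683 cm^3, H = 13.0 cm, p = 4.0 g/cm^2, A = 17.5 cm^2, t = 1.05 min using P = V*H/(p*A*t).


Formula: Permeability Number P = (V * H) / (p * A * t)
Numerator: V * H = 2683 * 13.0 = 34879.0
Denominator: p * A * t = 4.0 * 17.5 * 1.05 = 73.5
P = 34879.0 / 73.5 = 474.5442

474.5442


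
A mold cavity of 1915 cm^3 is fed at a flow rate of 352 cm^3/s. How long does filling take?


Formula: t_fill = V_mold / Q_flow
t = 1915 cm^3 / 352 cm^3/s = 5.4403 s

Final answer: 5.4403 s


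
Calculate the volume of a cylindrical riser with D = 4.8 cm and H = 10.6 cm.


Formula: V = pi * (D/2)^2 * H  (cylinder volume)
Radius = D/2 = 4.8/2 = 2.4 cm
V = pi * 2.4^2 * 10.6 = 191.8131 cm^3


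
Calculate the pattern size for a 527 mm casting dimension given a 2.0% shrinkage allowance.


Formula: L_pattern = L_casting * (1 + shrinkage_rate/100)
Shrinkage factor = 1 + 2.0/100 = 1.02
L_pattern = 527 mm * 1.02 = 537.5400 mm

Answer: 537.5400 mm


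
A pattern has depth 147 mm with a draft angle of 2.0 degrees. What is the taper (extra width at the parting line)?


Formula: taper = depth * tan(draft_angle)
tan(2.0 deg) = 0.0349208
taper = 147 mm * 0.0349208 = 5.1334 mm

Answer: 5.1334 mm


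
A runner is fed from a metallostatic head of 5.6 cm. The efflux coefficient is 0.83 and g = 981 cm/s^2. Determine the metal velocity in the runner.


Formula: v = Cd * sqrt(2 * g * h)  (Torricelli with discharge coefficient)
2*g*h = 2 * 981 * 5.6 = 10987.2 cm^2/s^2
sqrt(10987.2) = 104.81985 cm/s
v = 0.83 * 104.81985 = 87.0005 cm/s

87.0005 cm/s


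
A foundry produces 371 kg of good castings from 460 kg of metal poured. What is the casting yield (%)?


Formula: Casting Yield = (W_good / W_total) * 100
Yield = (371 kg / 460 kg) * 100 = 80.6522%


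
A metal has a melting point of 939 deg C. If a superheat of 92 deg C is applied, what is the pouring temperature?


Formula: T_pour = T_melt + Superheat
T_pour = 939 + 92 = 1031 deg C

Answer: 1031 deg C


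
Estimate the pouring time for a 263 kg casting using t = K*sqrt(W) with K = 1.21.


Formula: t = K * sqrt(W)
sqrt(W) = sqrt(263) = 16.21727
t = 1.21 * 16.21727 = 19.6229 s

19.6229 s


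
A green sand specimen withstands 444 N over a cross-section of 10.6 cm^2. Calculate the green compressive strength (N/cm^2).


Formula: Compressive Strength = Force / Area
Strength = 444 N / 10.6 cm^2 = 41.8868 N/cm^2

Final answer: 41.8868 N/cm^2


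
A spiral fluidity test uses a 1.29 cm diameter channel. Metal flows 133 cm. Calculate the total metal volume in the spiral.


Formula: V = pi * (d/2)^2 * L  (cylinder volume)
Radius = 1.29/2 = 0.645 cm
V = pi * 0.645^2 * 133 = 173.8285 cm^3


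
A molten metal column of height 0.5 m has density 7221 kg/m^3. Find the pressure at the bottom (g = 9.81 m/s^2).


Formula: P = rho * g * h
rho * g = 7221 * 9.81 = 70838.01 N/m^3
P = 70838.01 * 0.5 = 35419.0050 Pa

Final answer: 35419.0050 Pa


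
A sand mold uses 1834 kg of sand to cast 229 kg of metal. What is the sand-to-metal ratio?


Formula: Sand-to-Metal Ratio = W_sand / W_metal
Ratio = 1834 kg / 229 kg = 8.0087

Final answer: 8.0087


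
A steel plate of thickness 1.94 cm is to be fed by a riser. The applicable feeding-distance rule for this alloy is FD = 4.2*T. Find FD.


Formula: FD = 4.2 * T  (riser feeding-distance rule)
FD = 4.2 * 1.94 cm = 8.1480 cm

Answer: 8.1480 cm


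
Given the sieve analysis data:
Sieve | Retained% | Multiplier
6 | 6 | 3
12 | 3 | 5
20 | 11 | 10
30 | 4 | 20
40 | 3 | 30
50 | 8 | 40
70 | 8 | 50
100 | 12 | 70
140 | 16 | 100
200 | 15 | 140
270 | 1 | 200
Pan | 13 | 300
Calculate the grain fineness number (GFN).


Formula: GFN = sum(pct * multiplier) / sum(pct)
sum(pct * multiplier) = 9673
sum(pct) = 100
GFN = 9673 / 100 = 96.73


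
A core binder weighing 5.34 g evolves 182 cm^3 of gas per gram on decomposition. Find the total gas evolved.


Formula: V_gas = W_binder * gas_evolution_rate
V = 5.34 g * 182 cm^3/g = 971.8800 cm^3

Answer: 971.8800 cm^3
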